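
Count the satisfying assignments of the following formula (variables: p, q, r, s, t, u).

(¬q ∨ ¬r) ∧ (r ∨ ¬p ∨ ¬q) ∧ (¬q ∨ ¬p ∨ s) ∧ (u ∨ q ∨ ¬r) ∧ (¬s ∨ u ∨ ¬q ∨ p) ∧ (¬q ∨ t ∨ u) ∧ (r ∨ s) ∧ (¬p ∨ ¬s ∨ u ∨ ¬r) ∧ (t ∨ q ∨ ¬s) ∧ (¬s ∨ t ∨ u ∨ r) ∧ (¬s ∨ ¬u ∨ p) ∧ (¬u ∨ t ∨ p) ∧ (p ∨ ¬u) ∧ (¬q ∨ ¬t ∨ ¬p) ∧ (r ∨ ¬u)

There are 2^6 = 64 truth assignments over (p, q, r, s, t, u).
Split on r. With r = True, the clauses containing r are satisfied and ¬r drops from the rest; 3 of the 2^5 = 32 assignments to the other variables satisfy what remains.
With r = False, by the same count on the reduced clause set, 2 assignments work.
(One model: p=F, q=F, r=F, s=T, t=T, u=F.)
Total: 3 + 2 = 5.

5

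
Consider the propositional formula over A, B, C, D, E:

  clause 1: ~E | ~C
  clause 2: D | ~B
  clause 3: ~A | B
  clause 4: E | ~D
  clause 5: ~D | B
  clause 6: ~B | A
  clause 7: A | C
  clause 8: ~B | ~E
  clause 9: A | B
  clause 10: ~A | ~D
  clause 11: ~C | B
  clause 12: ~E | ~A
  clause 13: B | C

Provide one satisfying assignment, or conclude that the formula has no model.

Try E = 0.
The clause (~D) is unit, so D = 0.
The clause (~B) is unit, so B = 0.
The clause (~A) is unit, so A = 0.
But (A) is also a unit clause — contradiction.
Undo E and try E = 1.
The clause (~C) is unit, so C = 0.
The clause (A) is unit, so A = 1.
But (~A) is also a unit clause — contradiction.
Neither E = 1 nor E = 0 works.

UNSATISFIABLE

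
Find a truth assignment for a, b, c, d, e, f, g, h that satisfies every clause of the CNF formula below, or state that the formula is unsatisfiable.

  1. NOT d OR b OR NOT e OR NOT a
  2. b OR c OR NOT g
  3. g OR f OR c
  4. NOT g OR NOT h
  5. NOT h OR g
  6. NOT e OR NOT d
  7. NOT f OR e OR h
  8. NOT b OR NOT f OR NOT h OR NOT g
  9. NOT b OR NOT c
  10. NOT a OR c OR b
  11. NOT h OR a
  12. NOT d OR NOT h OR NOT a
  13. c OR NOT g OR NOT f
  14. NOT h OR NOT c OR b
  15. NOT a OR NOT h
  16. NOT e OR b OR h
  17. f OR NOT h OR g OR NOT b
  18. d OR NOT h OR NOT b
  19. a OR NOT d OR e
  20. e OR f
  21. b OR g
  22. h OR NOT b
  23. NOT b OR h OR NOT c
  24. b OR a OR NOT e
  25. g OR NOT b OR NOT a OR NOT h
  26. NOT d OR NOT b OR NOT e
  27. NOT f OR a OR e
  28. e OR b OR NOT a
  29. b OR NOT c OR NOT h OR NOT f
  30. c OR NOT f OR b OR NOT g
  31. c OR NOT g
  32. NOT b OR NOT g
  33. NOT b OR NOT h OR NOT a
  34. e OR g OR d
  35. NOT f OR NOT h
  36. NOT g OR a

UNSATISFIABLE

Suppose g = false.
The clause (NOT h) is unit, so h = false.
The clause (b) is unit, so b = true.
Now (NOT b) is unsatisfied and unit — conflict.
So g must be the other value — set g = true.
The clause (NOT h) is unit, so h = false.
The clause (NOT b) is unit, so b = false.
The clause (c) is unit, so c = true.
The clause (NOT e) is unit, so e = false.
The clause (NOT f) is unit, so f = false.
Now (f) is unsatisfied and unit — conflict.
Both values of g lead to a conflict.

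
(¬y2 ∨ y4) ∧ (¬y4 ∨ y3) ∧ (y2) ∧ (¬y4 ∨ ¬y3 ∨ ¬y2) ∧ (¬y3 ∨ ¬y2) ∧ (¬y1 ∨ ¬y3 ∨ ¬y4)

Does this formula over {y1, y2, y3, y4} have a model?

No

(y2) alone gives y2 = True.
(y4) alone gives y4 = True.
(y3) alone gives y3 = True.
But (¬y3) is also a unit clause — contradiction.
No assignment satisfies every clause.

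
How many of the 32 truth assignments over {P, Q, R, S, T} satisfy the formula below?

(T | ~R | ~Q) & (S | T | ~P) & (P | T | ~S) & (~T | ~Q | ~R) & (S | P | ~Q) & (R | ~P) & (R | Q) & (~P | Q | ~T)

There are 2^5 = 32 truth assignments over (P, Q, R, S, T).
Split on Q. With Q = 1, the clauses containing Q are satisfied and ~Q drops from the rest; 1 of the 2^4 = 16 assignments to the other variables satisfy what remains.
With Q = 0, by the same count on the reduced clause set, 4 assignments work.
Total: 1 + 4 = 5.

5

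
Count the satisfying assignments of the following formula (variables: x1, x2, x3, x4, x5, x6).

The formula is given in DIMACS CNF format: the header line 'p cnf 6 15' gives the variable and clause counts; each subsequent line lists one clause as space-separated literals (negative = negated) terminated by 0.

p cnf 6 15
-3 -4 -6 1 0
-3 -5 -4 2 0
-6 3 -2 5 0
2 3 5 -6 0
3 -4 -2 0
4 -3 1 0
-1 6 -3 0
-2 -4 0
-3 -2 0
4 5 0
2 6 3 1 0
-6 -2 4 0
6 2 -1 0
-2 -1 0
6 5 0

7

There are 2^6 = 64 truth assignments over (x1, x2, x3, x4, x5, x6).
Split on x2. With x2 = True, the clauses containing x2 are satisfied and ¬x2 drops from the rest; 1 of the 2^5 = 32 assignments to the other variables satisfy what remains.
With x2 = False, by the same count on the reduced clause set, 6 assignments work.
(One model: x1=F, x2=F, x3=F, x4=F, x5=T, x6=T.)
Total: 1 + 6 = 7.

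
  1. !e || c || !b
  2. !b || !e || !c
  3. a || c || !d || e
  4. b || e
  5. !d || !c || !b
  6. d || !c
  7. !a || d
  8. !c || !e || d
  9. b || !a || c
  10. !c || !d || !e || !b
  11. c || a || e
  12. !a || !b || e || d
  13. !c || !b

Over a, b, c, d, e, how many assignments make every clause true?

There are 2^5 = 32 truth assignments over (a, b, c, d, e).
Split on c. With c = true, the clauses containing c are satisfied and !c drops from the rest; 2 of the 2^4 = 16 assignments to the other variables satisfy what remains.
With c = false, by the same count on the reduced clause set, 3 assignments work.
(One model: a=F, b=F, c=F, d=F, e=T.)
Total: 2 + 3 = 5.

5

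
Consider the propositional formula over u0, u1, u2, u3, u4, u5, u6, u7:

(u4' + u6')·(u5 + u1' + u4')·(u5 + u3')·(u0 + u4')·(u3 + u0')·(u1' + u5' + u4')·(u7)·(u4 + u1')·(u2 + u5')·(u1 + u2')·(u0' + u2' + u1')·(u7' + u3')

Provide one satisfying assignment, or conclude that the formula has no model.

u0 ↦ 0,  u1 ↦ 0,  u2 ↦ 0,  u3 ↦ 0,  u4 ↦ 0,  u5 ↦ 0,  u6 ↦ 0,  u7 ↦ 1

From the singleton clause (u7), u7 = 1.
From the singleton clause (u3'), u3 = 0.
From the singleton clause (u0'), u0 = 0.
From the singleton clause (u4'), u4 = 0.
From the singleton clause (u1'), u1 = 0.
From the singleton clause (u2'), u2 = 0.
From the singleton clause (u5'), u5 = 0.
No clause remains; u6 is free.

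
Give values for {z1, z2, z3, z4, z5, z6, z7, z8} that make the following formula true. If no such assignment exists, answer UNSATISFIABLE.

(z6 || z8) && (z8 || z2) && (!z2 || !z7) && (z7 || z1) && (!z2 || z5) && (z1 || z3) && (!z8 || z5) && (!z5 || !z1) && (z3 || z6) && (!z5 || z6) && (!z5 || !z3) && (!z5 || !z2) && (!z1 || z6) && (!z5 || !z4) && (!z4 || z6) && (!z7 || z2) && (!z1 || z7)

UNSATISFIABLE

Case z6 = true:
Case z8 = true:
From the singleton clause (z5), z5 = true.
From the singleton clause (!z1), z1 = false.
From the singleton clause (z7), z7 = true.
From the singleton clause (!z2), z2 = false.
Now (z2) is unsatisfied and unit — conflict.
Undo z8 and try z8 = false.
From the singleton clause (z2), z2 = true.
From the singleton clause (!z7), z7 = false.
From the singleton clause (z1), z1 = true.
Now (!z1) is unsatisfied and unit — conflict.
Both values of z8 lead to a conflict.
Undo z6 and try z6 = false.
From the singleton clause (z8), z8 = true.
From the singleton clause (z5), z5 = true.
Now (!z5) is unsatisfied and unit — conflict.
Both values of z6 lead to a conflict.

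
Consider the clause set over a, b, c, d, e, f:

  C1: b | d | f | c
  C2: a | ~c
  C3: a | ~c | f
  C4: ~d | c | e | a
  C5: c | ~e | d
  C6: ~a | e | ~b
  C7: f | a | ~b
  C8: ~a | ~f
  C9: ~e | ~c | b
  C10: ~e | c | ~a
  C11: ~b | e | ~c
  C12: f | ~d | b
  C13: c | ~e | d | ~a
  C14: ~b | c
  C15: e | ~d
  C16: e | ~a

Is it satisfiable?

Satisfiable

Suppose a = 1.
(~f) alone gives f = 0.
(e) alone gives e = 1.
(c) alone gives c = 1.
(b) alone gives b = 1.
Every clause is now satisfied; d is unconstrained.
A satisfying assignment: a ↦ 1; b ↦ 1; c ↦ 1; d ↦ 1; e ↦ 1; f ↦ 0.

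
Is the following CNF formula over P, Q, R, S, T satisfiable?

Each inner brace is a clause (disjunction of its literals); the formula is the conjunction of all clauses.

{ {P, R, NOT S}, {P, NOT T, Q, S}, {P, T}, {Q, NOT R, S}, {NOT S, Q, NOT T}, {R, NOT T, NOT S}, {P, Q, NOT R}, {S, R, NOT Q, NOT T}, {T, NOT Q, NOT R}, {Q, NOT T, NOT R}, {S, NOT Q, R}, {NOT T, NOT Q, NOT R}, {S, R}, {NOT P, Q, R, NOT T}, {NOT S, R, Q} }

Case P = true:
Case S = true:
Case Q = true:
Case R = false:
Unit clause (NOT T) forces T = false.
Every clause now holds.
A satisfying assignment: P: true, Q: true, R: false, S: true, T: false.

Yes, satisfiable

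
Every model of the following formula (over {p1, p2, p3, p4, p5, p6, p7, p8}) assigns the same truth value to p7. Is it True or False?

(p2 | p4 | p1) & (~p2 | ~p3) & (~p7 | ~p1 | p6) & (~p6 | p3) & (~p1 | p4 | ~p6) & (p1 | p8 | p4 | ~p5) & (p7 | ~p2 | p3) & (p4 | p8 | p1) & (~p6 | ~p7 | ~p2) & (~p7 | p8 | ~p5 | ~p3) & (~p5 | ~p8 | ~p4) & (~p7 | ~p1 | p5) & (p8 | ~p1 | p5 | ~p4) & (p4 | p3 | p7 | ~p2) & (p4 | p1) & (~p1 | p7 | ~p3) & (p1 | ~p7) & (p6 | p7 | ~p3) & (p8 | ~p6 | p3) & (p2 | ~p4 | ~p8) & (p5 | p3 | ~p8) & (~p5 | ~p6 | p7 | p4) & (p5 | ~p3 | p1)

Suppose p7 = 1.
The clause (p1) is unit, so p1 = 1.
The clause (p6) is unit, so p6 = 1.
The clause (p3) is unit, so p3 = 1.
The clause (~p2) is unit, so p2 = 0.
The clause (p4) is unit, so p4 = 1.
The clause (p5) is unit, so p5 = 1.
The clause (p8) is unit, so p8 = 1.
Now (~p8) is unsatisfied and unit — conflict.
So every satisfying assignment has p7 = False.

False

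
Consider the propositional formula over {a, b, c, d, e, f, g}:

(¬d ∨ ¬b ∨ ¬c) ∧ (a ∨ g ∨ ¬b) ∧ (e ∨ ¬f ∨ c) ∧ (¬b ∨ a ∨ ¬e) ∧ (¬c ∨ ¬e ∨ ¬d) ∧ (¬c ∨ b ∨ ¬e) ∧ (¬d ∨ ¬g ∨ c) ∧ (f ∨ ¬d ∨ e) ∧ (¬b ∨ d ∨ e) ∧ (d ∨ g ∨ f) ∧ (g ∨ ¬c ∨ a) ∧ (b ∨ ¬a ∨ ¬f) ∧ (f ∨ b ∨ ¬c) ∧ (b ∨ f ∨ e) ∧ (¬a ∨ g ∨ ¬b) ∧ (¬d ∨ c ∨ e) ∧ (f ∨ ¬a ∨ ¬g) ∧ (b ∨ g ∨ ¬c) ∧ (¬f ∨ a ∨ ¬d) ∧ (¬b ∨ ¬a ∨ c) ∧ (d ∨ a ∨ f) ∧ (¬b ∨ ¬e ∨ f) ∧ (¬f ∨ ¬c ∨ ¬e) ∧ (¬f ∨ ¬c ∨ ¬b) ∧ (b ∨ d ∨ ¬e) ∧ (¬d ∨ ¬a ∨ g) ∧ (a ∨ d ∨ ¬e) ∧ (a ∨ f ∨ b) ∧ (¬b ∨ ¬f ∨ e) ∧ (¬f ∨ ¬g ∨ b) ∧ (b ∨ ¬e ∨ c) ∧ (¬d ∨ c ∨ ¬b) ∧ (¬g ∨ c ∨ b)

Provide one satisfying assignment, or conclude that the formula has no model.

Suppose d = False.
Suppose b = False.
(¬e) alone gives e = False.
(f) alone gives f = True.
(c) alone gives c = True.
(¬a) alone gives a = False.
(g) alone gives g = True.
Now (¬g) is unsatisfied and unit — conflict.
Undo b and try b = True.
(e) alone gives e = True.
(a) alone gives a = True.
(g) alone gives g = True.
(f) alone gives f = True.
(c) alone gives c = True.
Now (¬c) is unsatisfied and unit — conflict.
Neither b = True nor b = False works.
Undo d and try d = True.
Suppose b = False.
Suppose c = False.
(¬g) alone gives g = False.
(e) alone gives e = True.
Now (¬e) is unsatisfied and unit — conflict.
Undo c and try c = True.
(¬e) alone gives e = False.
(f) alone gives f = True.
(¬a) alone gives a = False.
Now (a) is unsatisfied and unit — conflict.
Neither c = True nor c = False works.
Undo b and try b = True.
(¬c) alone gives c = False.
Now (c) is unsatisfied and unit — conflict.
Neither b = True nor b = False works.
Neither d = True nor d = False works.

UNSATISFIABLE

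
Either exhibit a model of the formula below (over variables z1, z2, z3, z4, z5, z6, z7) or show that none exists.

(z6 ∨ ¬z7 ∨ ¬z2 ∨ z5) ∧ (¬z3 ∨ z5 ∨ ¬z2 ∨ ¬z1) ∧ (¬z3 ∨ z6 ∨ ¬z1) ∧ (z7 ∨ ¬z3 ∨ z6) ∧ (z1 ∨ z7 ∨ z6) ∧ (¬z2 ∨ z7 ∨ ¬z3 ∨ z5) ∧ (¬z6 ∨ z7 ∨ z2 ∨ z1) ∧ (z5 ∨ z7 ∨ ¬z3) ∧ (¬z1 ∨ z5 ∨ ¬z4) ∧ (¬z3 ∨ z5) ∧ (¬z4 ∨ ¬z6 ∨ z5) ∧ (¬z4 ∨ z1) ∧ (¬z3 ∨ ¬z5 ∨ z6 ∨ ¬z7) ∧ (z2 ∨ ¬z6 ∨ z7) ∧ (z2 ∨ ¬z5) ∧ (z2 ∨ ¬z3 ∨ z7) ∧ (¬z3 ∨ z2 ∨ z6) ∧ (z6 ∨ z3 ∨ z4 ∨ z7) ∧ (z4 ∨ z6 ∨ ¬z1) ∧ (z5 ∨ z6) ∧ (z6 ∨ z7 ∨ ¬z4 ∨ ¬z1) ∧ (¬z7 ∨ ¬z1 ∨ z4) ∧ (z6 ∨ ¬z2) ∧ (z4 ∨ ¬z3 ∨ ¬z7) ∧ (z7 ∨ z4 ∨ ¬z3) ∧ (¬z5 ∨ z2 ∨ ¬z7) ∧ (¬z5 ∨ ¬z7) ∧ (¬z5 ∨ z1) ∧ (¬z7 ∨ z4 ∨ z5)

z1: True; z2: True; z3: False; z4: True; z5: True; z6: True; z7: False

Suppose z3 = False.
Suppose z4 = True.
The clause (z1) is unit, so z1 = True.
The clause (z5) is unit, so z5 = True.
The clause (z2) is unit, so z2 = True.
The clause (z6) is unit, so z6 = True.
The clause (¬z7) is unit, so z7 = False.
This assignment satisfies each clause.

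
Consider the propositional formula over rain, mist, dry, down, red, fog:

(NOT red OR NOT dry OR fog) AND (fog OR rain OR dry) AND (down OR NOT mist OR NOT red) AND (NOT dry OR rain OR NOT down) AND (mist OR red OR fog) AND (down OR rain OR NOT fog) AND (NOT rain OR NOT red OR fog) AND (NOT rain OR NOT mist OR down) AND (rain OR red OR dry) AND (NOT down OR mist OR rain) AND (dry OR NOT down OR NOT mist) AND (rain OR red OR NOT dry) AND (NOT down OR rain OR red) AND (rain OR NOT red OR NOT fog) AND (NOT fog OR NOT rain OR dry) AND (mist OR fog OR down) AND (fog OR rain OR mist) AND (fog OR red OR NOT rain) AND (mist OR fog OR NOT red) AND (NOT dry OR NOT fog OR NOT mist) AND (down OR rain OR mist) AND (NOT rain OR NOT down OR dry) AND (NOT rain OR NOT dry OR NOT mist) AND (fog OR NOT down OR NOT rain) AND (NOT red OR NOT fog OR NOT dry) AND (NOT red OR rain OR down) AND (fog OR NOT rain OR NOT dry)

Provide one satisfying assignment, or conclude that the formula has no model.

Case red = false:
Case mist = false:
Unit clause (fog) forces fog = true.
Case down = true:
Unit clause (rain) forces rain = true.
Unit clause (dry) forces dry = true.
Every clause now holds.

rain ↦ true; mist ↦ false; dry ↦ true; down ↦ true; red ↦ false; fog ↦ true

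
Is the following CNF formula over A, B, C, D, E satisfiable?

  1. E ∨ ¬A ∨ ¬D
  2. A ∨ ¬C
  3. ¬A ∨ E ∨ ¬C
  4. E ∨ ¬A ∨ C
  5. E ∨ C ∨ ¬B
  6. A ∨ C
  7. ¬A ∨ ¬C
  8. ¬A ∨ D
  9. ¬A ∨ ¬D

Try A = True.
Unit clause (¬C) forces C = False.
Unit clause (E) forces E = True.
Unit clause (D) forces D = True.
That conflicts with the unit clause (¬D).
So A must be the other value — set A = False.
Unit clause (¬C) forces C = False.
That conflicts with the unit clause (C).
Both values of A lead to a conflict.
No assignment satisfies every clause.

No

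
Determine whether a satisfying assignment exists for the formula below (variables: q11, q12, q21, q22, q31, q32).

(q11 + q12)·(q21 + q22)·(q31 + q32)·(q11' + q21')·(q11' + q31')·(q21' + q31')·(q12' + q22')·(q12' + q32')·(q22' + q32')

Branch on q11: set q11 = 1.
From the singleton clause (q21'), q21 = 0.
From the singleton clause (q22), q22 = 1.
From the singleton clause (q31'), q31 = 0.
From the singleton clause (q32), q32 = 1.
That conflicts with the unit clause (q32').
Undo q11 and try q11 = 0.
From the singleton clause (q12), q12 = 1.
From the singleton clause (q22'), q22 = 0.
From the singleton clause (q21), q21 = 1.
From the singleton clause (q31'), q31 = 0.
From the singleton clause (q32), q32 = 1.
That conflicts with the unit clause (q32').
Neither q11 = 1 nor q11 = 0 works.
No assignment satisfies every clause.

Unsatisfiable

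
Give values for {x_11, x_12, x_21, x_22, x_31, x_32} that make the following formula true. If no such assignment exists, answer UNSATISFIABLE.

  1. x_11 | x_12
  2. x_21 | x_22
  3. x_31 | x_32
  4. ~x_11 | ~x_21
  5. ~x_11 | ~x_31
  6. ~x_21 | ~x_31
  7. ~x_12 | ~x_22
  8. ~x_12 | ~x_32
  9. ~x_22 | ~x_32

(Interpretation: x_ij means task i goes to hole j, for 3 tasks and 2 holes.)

Branch on x_11: set x_11 = 1.
From the singleton clause (~x_21), x_21 = 0.
From the singleton clause (x_22), x_22 = 1.
From the singleton clause (~x_31), x_31 = 0.
From the singleton clause (x_32), x_32 = 1.
But (~x_32) is also a unit clause — contradiction.
So x_11 must be the other value — set x_11 = 0.
From the singleton clause (x_12), x_12 = 1.
From the singleton clause (~x_22), x_22 = 0.
From the singleton clause (x_21), x_21 = 1.
From the singleton clause (~x_31), x_31 = 0.
From the singleton clause (x_32), x_32 = 1.
But (~x_32) is also a unit clause — contradiction.
Neither x_11 = 1 nor x_11 = 0 works.

UNSATISFIABLE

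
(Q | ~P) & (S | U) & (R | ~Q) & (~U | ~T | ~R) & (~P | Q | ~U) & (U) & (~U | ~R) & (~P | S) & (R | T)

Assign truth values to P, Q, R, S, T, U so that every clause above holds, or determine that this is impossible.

P: 0, Q: 0, R: 0, S: 1, T: 1, U: 1

From the singleton clause (U), U = 1.
From the singleton clause (~R), R = 0.
From the singleton clause (~Q), Q = 0.
From the singleton clause (~P), P = 0.
From the singleton clause (T), T = 1.
All clauses hold; S can take either value.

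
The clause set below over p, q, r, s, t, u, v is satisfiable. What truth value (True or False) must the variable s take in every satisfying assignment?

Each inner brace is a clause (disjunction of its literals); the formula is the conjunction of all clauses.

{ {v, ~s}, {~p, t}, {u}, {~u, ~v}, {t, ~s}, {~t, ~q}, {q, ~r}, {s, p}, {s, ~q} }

False

Suppose s = 1.
The clause (v) is unit, so v = 1.
The clause (u) is unit, so u = 1.
But (~u) is also a unit clause — contradiction.
So every satisfying assignment has s = False.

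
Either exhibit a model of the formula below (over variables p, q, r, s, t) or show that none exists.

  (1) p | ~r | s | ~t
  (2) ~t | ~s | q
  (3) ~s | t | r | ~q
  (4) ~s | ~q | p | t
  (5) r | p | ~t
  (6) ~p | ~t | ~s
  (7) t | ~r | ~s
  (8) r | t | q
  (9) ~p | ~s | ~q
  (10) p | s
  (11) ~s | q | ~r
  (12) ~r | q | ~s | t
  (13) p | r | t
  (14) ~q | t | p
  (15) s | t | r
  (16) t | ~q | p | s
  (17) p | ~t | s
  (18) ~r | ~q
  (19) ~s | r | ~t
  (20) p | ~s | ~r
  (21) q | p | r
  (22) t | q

Try p = 1.
Try t = 1.
(~s) alone gives s = 0.
Try r = 1.
(~q) alone gives q = 0.
This assignment satisfies each clause.

p: 1, q: 0, r: 1, s: 0, t: 1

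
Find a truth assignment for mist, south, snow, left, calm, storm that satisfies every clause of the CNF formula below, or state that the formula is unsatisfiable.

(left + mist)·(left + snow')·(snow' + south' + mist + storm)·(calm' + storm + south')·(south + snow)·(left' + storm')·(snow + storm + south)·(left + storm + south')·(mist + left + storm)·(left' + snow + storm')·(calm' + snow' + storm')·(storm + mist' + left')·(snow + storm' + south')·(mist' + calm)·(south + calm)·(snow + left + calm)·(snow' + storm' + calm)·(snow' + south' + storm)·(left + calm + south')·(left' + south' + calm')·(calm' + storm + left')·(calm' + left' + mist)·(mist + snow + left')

Branch on left: set left = 1.
From the singleton clause (storm'), storm = 0.
From the singleton clause (mist'), mist = 0.
From the singleton clause (calm'), calm = 0.
From the singleton clause (south), south = 1.
From the singleton clause (snow'), snow = 0.
But (snow) is also a unit clause — contradiction.
So left must be the other value — set left = 0.
From the singleton clause (mist), mist = 1.
From the singleton clause (snow'), snow = 0.
From the singleton clause (south), south = 1.
From the singleton clause (storm), storm = 1.
But (storm') is also a unit clause — contradiction.
Neither left = 1 nor left = 0 works.

UNSATISFIABLE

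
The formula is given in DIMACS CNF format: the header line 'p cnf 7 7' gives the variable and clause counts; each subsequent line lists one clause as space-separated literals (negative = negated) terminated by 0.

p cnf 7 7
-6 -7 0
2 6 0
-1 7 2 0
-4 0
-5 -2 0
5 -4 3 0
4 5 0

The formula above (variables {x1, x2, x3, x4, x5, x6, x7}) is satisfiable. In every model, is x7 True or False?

False

Suppose x7 = True.
From the singleton clause (¬x6), x6 = False.
From the singleton clause (x2), x2 = True.
From the singleton clause (¬x4), x4 = False.
From the singleton clause (¬x5), x5 = False.
That conflicts with the unit clause (x5).
So every satisfying assignment has x7 = False.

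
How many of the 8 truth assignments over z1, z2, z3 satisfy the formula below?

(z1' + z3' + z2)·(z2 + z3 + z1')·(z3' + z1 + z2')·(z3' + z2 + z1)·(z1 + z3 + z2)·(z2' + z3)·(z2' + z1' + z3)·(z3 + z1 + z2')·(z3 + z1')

1

There are 2^3 = 8 truth assignments over (z1, z2, z3).
Check each against the 9 clauses (columns in the order z1, z2, z3):
  F F F  ✗ fails (z1 + z3 + z2)
  F F T  ✗ fails (z3' + z2 + z1)
  F T F  ✗ fails (z2' + z3)
  F T T  ✗ fails (z3' + z1 + z2')
  T F F  ✗ fails (z2 + z3 + z1')
  T F T  ✗ fails (z1' + z3' + z2)
  T T F  ✗ fails (z2' + z3)
  T T T  ✓ satisfies all
1 of the 8 rows is a model.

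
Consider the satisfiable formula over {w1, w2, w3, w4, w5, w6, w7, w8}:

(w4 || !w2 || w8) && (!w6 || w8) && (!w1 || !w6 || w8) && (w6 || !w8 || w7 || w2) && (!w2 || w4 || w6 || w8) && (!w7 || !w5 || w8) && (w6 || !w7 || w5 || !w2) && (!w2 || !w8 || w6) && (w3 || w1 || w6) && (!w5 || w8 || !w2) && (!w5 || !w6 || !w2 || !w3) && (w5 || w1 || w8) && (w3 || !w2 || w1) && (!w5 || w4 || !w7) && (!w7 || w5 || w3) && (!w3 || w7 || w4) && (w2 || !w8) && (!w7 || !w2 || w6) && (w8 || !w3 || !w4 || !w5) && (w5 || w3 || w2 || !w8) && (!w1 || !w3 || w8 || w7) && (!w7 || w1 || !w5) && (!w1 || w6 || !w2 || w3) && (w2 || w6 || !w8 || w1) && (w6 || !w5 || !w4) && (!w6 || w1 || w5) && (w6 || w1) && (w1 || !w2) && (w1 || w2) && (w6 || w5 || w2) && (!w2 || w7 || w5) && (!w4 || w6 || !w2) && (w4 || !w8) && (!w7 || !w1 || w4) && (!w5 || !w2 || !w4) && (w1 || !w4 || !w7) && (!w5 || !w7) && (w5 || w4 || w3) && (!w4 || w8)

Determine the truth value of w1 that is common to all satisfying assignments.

Suppose w1 = false.
Unit clause (w6) forces w6 = true.
Unit clause (w8) forces w8 = true.
Unit clause (w2) forces w2 = true.
But (!w2) is also a unit clause — contradiction.
So every satisfying assignment has w1 = True.

True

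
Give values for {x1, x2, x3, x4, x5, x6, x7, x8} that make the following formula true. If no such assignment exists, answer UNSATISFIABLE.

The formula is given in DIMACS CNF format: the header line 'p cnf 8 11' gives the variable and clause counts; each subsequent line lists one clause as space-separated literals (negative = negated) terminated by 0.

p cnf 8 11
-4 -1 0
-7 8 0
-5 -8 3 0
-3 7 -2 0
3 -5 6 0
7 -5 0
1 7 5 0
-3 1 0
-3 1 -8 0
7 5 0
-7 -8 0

Branch on x4: set x4 = False.
Branch on x7: set x7 = False.
The clause (¬x5) is unit, so x5 = False.
But (x5) is also a unit clause — contradiction.
That branch fails; take x7 = True instead.
The clause (x8) is unit, so x8 = True.
But (¬x8) is also a unit clause — contradiction.
Either choice for x7 ends in contradiction.
That branch fails; take x4 = True instead.
The clause (¬x1) is unit, so x1 = False.
The clause (¬x3) is unit, so x3 = False.
Branch on x7: set x7 = False.
The clause (¬x5) is unit, so x5 = False.
But (x5) is also a unit clause — contradiction.
That branch fails; take x7 = True instead.
The clause (x8) is unit, so x8 = True.
But (¬x8) is also a unit clause — contradiction.
Either choice for x7 ends in contradiction.
Either choice for x4 ends in contradiction.

UNSATISFIABLE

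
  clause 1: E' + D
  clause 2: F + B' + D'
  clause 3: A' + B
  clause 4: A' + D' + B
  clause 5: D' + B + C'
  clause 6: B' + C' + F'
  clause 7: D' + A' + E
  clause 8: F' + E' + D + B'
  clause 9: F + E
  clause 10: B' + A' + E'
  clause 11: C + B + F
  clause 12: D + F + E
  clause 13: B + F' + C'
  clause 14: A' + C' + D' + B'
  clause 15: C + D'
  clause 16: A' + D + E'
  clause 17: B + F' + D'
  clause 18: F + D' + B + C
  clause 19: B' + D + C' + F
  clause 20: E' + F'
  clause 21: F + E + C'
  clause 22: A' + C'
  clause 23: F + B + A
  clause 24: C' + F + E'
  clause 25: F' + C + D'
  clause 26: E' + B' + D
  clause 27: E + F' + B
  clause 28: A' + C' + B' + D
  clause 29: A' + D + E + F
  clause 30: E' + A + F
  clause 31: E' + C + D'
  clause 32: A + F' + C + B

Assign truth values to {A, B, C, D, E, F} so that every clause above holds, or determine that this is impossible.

Try E = 0.
From the singleton clause (F), F = 1.
From the singleton clause (B), B = 1.
From the singleton clause (C'), C = 0.
From the singleton clause (D'), D = 0.
All clauses hold; A can take either value.

A=1, B=1, C=0, D=0, E=0, F=1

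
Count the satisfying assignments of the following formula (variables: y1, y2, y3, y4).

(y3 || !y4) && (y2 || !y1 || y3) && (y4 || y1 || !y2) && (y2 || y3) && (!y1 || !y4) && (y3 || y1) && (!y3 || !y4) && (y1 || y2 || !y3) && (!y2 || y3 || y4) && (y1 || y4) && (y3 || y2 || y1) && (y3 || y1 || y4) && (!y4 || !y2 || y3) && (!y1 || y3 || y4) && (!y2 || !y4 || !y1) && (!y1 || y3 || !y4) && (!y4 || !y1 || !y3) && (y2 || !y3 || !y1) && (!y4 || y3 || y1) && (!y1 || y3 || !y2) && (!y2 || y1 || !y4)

1

There are 2^4 = 16 truth assignments over (y1, y2, y3, y4).
Check each against the 21 clauses (columns in the order y1, y2, y3, y4):
  F F F F  ✗ fails (y2 || y3)
  F F F T  ✗ fails (y3 || !y4)
  F F T F  ✗ fails (y1 || y2 || !y3)
  F F T T  ✗ fails (!y3 || !y4)
  F T F F  ✗ fails (y4 || y1 || !y2)
  F T F T  ✗ fails (y3 || !y4)
  F T T F  ✗ fails (y4 || y1 || !y2)
  F T T T  ✗ fails (!y3 || !y4)
  T F F F  ✗ fails (y2 || !y1 || y3)
  T F F T  ✗ fails (y3 || !y4)
  T F T F  ✗ fails (y2 || !y3 || !y1)
  T F T T  ✗ fails (!y1 || !y4)
  T T F F  ✗ fails (!y2 || y3 || y4)
  T T F T  ✗ fails (y3 || !y4)
  T T T F  ✓ satisfies all
  T T T T  ✗ fails (!y1 || !y4)
1 of the 16 rows is a model.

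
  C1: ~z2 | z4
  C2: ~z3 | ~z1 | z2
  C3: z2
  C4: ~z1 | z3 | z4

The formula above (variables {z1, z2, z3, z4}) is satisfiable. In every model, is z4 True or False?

True

Suppose z4 = 0.
The clause (~z2) is unit, so z2 = 0.
But (z2) is also a unit clause — contradiction.
So every satisfying assignment has z4 = True.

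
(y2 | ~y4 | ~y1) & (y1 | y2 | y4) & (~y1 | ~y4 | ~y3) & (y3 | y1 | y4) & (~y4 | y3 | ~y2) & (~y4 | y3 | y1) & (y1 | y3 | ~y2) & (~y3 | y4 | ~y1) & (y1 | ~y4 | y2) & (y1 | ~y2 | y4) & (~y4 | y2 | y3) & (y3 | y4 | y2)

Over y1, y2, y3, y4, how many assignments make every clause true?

2

There are 2^4 = 16 truth assignments over (y1, y2, y3, y4).
Check each against the 12 clauses (columns in the order y1, y2, y3, y4):
  F F F F  ✗ fails (y1 | y2 | y4)
  F F F T  ✗ fails (~y4 | y3 | y1)
  F F T F  ✗ fails (y1 | y2 | y4)
  F F T T  ✗ fails (y1 | ~y4 | y2)
  F T F F  ✗ fails (y3 | y1 | y4)
  F T F T  ✗ fails (~y4 | y3 | ~y2)
  F T T F  ✗ fails (y1 | ~y2 | y4)
  F T T T  ✓ satisfies all
  T F F F  ✗ fails (y3 | y4 | y2)
  T F F T  ✗ fails (y2 | ~y4 | ~y1)
  T F T F  ✗ fails (~y3 | y4 | ~y1)
  T F T T  ✗ fails (y2 | ~y4 | ~y1)
  T T F F  ✓ satisfies all
  T T F T  ✗ fails (~y4 | y3 | ~y2)
  T T T F  ✗ fails (~y3 | y4 | ~y1)
  T T T T  ✗ fails (~y1 | ~y4 | ~y3)
2 of the 16 rows are models.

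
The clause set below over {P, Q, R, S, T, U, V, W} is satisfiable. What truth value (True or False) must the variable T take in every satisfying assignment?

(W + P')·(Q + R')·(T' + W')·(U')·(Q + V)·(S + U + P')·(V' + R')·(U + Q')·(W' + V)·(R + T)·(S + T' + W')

True

Suppose T = 0.
(U') alone gives U = 0.
(Q') alone gives Q = 0.
(R') alone gives R = 0.
Now (R) is unsatisfied and unit — conflict.
So every satisfying assignment has T = True.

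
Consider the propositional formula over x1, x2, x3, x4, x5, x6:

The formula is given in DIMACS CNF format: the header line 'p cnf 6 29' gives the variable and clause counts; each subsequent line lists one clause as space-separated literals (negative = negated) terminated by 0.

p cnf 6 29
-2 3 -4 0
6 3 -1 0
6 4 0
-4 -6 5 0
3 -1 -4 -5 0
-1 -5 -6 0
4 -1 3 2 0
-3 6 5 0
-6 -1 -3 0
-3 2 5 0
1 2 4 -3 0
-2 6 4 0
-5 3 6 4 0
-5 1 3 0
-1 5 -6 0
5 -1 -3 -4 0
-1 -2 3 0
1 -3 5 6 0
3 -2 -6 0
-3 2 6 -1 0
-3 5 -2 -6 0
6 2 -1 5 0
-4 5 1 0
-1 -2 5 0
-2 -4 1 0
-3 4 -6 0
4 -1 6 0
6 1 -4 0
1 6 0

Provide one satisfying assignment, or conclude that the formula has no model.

x1 ↦ False, x2 ↦ False, x3 ↦ False, x4 ↦ False, x5 ↦ False, x6 ↦ True

Branch on x6: set x6 = True.
Branch on x4: set x4 = False.
(¬x3) alone gives x3 = False.
(¬x2) alone gives x2 = False.
(¬x1) alone gives x1 = False.
(¬x5) alone gives x5 = False.
This assignment satisfies each clause.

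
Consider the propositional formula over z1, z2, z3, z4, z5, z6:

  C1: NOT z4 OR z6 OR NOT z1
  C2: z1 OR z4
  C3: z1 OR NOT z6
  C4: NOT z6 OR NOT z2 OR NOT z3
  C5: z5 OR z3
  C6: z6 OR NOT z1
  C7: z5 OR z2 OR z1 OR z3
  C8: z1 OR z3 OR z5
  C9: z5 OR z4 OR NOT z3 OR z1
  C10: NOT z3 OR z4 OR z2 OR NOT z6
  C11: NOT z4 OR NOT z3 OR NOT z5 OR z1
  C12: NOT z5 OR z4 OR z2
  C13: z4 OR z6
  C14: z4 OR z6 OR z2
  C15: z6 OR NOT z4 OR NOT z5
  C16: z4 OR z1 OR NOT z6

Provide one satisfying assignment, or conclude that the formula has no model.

z1=false; z2=false; z3=true; z4=true; z5=false; z6=false

Suppose z1 = false.
(z4) alone gives z4 = true.
(NOT z6) alone gives z6 = false.
(NOT z5) alone gives z5 = false.
(z3) alone gives z3 = true.
All clauses hold; z2 can take either value.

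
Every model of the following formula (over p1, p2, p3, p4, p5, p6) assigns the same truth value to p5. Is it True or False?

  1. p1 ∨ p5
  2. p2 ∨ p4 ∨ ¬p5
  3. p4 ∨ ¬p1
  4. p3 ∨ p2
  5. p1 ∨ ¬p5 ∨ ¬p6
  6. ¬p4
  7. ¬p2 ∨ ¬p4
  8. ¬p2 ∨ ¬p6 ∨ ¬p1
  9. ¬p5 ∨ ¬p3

Suppose p5 = False.
From the singleton clause (p1), p1 = True.
From the singleton clause (p4), p4 = True.
Now (¬p4) is unsatisfied and unit — conflict.
So every satisfying assignment has p5 = True.

True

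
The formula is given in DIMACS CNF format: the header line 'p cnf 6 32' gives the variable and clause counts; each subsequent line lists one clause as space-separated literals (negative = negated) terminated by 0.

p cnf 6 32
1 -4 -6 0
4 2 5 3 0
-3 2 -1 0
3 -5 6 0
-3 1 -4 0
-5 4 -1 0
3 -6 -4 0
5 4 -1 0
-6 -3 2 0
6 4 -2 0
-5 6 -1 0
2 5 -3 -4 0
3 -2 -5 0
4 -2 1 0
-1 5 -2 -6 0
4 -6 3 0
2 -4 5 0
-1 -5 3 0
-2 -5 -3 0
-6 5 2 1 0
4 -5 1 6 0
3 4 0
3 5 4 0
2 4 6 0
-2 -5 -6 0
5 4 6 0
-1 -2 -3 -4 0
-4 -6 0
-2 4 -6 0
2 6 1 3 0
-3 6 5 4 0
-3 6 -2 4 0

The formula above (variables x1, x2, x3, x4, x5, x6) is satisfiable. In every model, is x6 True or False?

Suppose x6 = True.
Unit clause (¬x4) forces x4 = False.
Unit clause (x3) forces x3 = True.
Unit clause (x2) forces x2 = True.
But (¬x2) is also a unit clause — contradiction.
So every satisfying assignment has x6 = False.

False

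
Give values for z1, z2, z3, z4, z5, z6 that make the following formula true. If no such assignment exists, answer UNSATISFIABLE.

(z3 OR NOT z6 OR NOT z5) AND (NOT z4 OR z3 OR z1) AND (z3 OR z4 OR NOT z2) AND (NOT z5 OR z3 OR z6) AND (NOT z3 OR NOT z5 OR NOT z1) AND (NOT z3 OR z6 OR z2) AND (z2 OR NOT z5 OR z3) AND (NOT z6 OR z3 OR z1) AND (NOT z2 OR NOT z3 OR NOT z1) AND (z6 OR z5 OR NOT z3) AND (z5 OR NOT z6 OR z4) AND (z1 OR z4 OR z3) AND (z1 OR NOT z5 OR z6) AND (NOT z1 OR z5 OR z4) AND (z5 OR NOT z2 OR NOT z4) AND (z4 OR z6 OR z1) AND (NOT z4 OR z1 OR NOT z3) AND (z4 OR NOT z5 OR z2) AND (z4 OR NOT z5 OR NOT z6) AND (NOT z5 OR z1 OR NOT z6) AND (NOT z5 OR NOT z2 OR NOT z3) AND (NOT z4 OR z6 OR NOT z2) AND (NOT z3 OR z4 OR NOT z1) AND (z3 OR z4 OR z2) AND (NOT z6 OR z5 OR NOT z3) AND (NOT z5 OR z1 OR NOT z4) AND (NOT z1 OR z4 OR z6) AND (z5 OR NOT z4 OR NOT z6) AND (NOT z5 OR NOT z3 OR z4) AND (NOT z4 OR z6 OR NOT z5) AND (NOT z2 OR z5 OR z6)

Case z3 = false:
Case z6 = false:
From the singleton clause (NOT z5), z5 = false.
From the singleton clause (NOT z2), z2 = false.
From the singleton clause (z4), z4 = true.
From the singleton clause (z1), z1 = true.
This assignment satisfies each clause.

z1: true, z2: false, z3: false, z4: true, z5: false, z6: false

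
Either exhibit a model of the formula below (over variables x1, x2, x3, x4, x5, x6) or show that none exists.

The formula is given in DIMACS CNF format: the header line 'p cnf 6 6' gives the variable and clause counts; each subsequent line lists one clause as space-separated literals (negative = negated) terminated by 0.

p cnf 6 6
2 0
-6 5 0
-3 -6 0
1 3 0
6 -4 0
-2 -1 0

x1 ↦ False, x2 ↦ True, x3 ↦ True, x4 ↦ False, x5 ↦ False, x6 ↦ False

Unit clause (x2) forces x2 = True.
Unit clause (¬x1) forces x1 = False.
Unit clause (x3) forces x3 = True.
Unit clause (¬x6) forces x6 = False.
Unit clause (¬x4) forces x4 = False.
All clauses hold; x5 can take either value.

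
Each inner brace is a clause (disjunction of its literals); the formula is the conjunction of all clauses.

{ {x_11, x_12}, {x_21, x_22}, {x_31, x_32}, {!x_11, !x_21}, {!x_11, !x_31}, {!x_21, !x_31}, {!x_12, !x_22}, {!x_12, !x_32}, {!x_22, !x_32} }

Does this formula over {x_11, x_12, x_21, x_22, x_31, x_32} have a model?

Suppose x_11 = true.
From the singleton clause (!x_21), x_21 = false.
From the singleton clause (x_22), x_22 = true.
From the singleton clause (!x_31), x_31 = false.
From the singleton clause (x_32), x_32 = true.
That conflicts with the unit clause (!x_32).
Backtrack on x_11: now try x_11 = false.
From the singleton clause (x_12), x_12 = true.
From the singleton clause (!x_22), x_22 = false.
From the singleton clause (x_21), x_21 = true.
From the singleton clause (!x_31), x_31 = false.
From the singleton clause (x_32), x_32 = true.
That conflicts with the unit clause (!x_32).
Both values of x_11 lead to a conflict.
No assignment satisfies every clause.

No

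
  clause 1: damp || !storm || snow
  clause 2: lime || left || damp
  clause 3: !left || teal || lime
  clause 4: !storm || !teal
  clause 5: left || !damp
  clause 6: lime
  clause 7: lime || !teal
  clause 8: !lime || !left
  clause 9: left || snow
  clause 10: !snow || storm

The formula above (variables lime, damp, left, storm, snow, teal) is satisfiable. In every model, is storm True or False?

Suppose storm = false.
(lime) alone gives lime = true.
(!left) alone gives left = false.
(!damp) alone gives damp = false.
(snow) alone gives snow = true.
Now (!snow) is unsatisfied and unit — conflict.
So every satisfying assignment has storm = True.

True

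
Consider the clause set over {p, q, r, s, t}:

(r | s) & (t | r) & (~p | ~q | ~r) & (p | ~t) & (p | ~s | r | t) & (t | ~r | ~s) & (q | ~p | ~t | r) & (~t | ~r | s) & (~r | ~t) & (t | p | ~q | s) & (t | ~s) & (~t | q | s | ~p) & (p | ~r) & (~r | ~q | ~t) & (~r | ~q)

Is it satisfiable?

Yes

Case r = 1:
(~t) alone gives t = 0.
(~s) alone gives s = 0.
(p) alone gives p = 1.
(~q) alone gives q = 0.
This assignment satisfies each clause.
A satisfying assignment: p=1,  q=0,  r=1,  s=0,  t=0.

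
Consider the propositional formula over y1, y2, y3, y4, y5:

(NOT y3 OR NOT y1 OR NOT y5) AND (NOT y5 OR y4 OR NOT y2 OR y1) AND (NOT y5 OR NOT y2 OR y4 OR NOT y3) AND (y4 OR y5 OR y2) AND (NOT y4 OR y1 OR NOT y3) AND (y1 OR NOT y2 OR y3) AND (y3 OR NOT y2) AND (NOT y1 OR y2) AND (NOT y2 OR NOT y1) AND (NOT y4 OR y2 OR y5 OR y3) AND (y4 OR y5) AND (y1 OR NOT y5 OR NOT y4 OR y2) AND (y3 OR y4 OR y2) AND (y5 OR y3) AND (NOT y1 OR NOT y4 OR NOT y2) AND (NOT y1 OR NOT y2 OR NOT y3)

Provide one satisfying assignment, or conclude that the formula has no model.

Try y3 = true.
Try y1 = false.
(NOT y4) alone gives y4 = false.
(y5) alone gives y5 = true.
(NOT y2) alone gives y2 = false.
All clauses are satisfied.

y1=false, y2=false, y3=true, y4=false, y5=true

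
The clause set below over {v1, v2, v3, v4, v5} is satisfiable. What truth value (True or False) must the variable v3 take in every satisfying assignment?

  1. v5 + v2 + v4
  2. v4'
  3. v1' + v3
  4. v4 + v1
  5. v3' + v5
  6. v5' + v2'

Suppose v3 = 0.
Unit clause (v4') forces v4 = 0.
Unit clause (v1') forces v1 = 0.
But (v1) is also a unit clause — contradiction.
So every satisfying assignment has v3 = True.

True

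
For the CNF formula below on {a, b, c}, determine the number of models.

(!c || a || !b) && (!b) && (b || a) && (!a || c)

1

There are 2^3 = 8 truth assignments over (a, b, c).
Check each against the 4 clauses (columns in the order a, b, c):
  F F F  ✗ fails (b || a)
  F F T  ✗ fails (b || a)
  F T F  ✗ fails (!b)
  F T T  ✗ fails (!c || a || !b)
  T F F  ✗ fails (!a || c)
  T F T  ✓ satisfies all
  T T F  ✗ fails (!b)
  T T T  ✗ fails (!b)
1 of the 8 rows is a model.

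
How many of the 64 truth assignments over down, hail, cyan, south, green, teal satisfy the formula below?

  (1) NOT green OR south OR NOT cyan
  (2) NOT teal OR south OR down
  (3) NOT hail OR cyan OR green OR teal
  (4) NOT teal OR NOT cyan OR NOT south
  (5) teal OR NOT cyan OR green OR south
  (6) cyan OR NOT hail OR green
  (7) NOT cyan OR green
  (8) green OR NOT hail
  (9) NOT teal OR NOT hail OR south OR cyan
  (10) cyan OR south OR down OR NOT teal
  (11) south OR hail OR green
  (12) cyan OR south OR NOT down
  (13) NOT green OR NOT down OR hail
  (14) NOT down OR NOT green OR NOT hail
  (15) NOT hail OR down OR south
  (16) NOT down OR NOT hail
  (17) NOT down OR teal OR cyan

There are 2^6 = 64 truth assignments over (down, hail, cyan, south, green, teal).
Split on teal. With teal = true, the clauses containing teal are satisfied and NOT teal drops from the rest; 4 of the 2^5 = 32 assignments to the other variables satisfy what remains.
With teal = false, by the same count on the reduced clause set, 6 assignments work.
(One model: down=F, hail=F, cyan=F, south=F, green=T, teal=F.)
Total: 4 + 6 = 10.

10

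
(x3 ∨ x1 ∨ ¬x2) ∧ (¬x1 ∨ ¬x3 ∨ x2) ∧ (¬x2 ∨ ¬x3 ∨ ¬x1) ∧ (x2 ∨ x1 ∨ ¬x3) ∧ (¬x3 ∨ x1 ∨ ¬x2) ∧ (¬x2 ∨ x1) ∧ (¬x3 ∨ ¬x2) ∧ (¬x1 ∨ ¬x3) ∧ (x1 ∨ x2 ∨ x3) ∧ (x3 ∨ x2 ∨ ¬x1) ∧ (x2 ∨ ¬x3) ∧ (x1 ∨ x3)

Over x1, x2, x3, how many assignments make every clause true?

There are 2^3 = 8 truth assignments over (x1, x2, x3).
Check each against the 12 clauses (columns in the order x1, x2, x3):
  F F F  ✗ fails (x1 ∨ x2 ∨ x3)
  F F T  ✗ fails (x2 ∨ x1 ∨ ¬x3)
  F T F  ✗ fails (x3 ∨ x1 ∨ ¬x2)
  F T T  ✗ fails (¬x3 ∨ x1 ∨ ¬x2)
  T F F  ✗ fails (x3 ∨ x2 ∨ ¬x1)
  T F T  ✗ fails (¬x1 ∨ ¬x3 ∨ x2)
  T T F  ✓ satisfies all
  T T T  ✗ fails (¬x2 ∨ ¬x3 ∨ ¬x1)
1 of the 8 rows is a model.

1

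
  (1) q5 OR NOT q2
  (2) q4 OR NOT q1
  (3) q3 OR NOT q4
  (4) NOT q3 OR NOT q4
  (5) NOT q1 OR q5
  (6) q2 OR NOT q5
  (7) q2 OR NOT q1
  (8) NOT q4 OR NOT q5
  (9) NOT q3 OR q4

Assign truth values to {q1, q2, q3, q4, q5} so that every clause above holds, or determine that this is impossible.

q1: false, q2: true, q3: false, q4: false, q5: true

Case q5 = true:
The clause (q2) is unit, so q2 = true.
The clause (NOT q4) is unit, so q4 = false.
The clause (NOT q1) is unit, so q1 = false.
The clause (NOT q3) is unit, so q3 = false.
All clauses are satisfied.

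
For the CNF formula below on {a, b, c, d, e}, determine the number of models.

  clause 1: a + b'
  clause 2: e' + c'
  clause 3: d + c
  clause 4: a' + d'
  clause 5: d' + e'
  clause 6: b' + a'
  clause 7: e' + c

4

There are 2^5 = 32 truth assignments over (a, b, c, d, e).
Split on d. With d = 1, the clauses containing d are satisfied and d' drops from the rest; 2 of the 2^4 = 16 assignments to the other variables satisfy what remains.
With d = 0, by the same count on the reduced clause set, 2 assignments work.
(One model: a=F, b=F, c=F, d=T, e=F.)
Total: 2 + 2 = 4.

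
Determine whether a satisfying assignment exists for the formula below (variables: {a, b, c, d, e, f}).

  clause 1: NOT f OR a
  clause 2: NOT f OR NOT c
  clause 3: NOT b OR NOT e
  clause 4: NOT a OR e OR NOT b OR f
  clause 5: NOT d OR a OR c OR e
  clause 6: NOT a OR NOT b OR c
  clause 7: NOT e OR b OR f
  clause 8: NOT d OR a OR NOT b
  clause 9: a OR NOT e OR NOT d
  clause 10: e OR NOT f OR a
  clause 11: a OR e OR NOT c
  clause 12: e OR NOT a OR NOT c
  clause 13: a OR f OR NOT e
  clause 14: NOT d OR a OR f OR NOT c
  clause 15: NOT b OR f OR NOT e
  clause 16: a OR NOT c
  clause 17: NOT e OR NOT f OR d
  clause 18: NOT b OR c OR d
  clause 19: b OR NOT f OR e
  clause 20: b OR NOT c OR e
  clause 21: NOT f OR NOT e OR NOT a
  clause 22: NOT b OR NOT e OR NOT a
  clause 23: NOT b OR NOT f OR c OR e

Satisfiable

Case f = false:
Case b = false:
The clause (NOT e) is unit, so e = false.
The clause (NOT c) is unit, so c = false.
Case d = false:
No clause remains; a is free.
A satisfying assignment: a=true; b=false; c=false; d=false; e=false; f=false.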